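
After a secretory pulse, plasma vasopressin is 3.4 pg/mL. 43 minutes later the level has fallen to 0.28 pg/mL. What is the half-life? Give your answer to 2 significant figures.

12 minutes

A/A₀ = 0.28/3.4 ≈ 0.082353.
n = log₂(12.143) ≈ 3.602 half-lives elapsed in 43 minutes.
t½ = 43/3.602 ≈ 11.938 minutes.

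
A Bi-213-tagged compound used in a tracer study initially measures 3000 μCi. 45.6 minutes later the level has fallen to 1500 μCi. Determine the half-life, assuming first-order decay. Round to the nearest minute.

46 minutes

A/A₀ = 1500/3000 ≈ 0.5.
n = log₂(2) ≈ 1 half-life elapsed in 45.6 minutes.
t½ = 45.6/1 ≈ 45.6 minutes.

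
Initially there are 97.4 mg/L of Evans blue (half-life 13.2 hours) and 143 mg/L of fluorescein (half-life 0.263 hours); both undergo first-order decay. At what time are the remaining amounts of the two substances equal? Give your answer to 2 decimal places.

0.15 hours

Set 97.4·(1/2)^(t/13.2) = 143·(1/2)^(t/0.263).
Taking log₂: log₂(97.4/143) = t·(1/13.2 − 1/0.263).
log₂(0.68112) = -0.55402; 1/13.2 − 1/0.263 = -3.7265.
t = -0.55402 / -3.7265 ≈ 0.14867 hours.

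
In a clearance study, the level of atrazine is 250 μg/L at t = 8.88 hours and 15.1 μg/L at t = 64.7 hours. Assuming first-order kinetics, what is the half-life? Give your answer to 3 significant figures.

13.8 hours

Over Δt = 64.7 − 8.88 = 55.82 hours, the level fell by a factor of 250/15.1 ≈ 16.556.
n = log₂(16.556) ≈ 4.0493 half-lives, so t½ = 55.82/4.0493 ≈ 13.785 hours.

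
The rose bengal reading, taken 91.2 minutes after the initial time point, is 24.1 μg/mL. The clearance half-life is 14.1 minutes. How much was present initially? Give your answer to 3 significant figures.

2130 μg/mL

Number of half-lives elapsed: n = 91.2/14.1 ≈ 6.4681.
A₀ = A × 2^n = 24.1 × 2^6.4681 = 24.1 × 88.529 ≈ 2133.6 μg/mL.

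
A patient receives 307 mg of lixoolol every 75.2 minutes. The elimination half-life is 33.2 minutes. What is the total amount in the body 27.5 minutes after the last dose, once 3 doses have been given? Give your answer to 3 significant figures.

The 3 doses were given 177.9, 102.7, 27.5 minutes ago.
Total = 307·(1/2)^(177.9/33.2) + 307·(1/2)^(102.7/33.2) + 307·(1/2)^(27.5/33.2)
      = 7.4832 + 35.97 + 172.9 ≈ 216.35 mg.

216 mg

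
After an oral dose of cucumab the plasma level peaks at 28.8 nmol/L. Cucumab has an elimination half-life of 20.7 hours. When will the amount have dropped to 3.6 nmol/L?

62.1 hours

3.6/28.8 = 1/8, so 3 half-lives have elapsed.
t = 3 × 20.7 = 62.1 hours.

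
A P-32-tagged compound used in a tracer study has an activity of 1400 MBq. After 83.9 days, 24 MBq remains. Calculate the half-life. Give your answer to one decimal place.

14.3 days

A/A₀ = 24/1400 ≈ 0.017143.
n = log₂(58.333) ≈ 5.8662 half-lives elapsed in 83.9 days.
t½ = 83.9/5.8662 ≈ 14.302 days.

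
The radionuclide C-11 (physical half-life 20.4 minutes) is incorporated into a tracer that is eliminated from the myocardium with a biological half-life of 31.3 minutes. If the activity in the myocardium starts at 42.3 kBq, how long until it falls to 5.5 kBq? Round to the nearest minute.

1/t_eff = 1/t_phys + 1/t_biol = 1/20.4 + 1/31.3 = 0.080968 per minute.
t_eff = 20.4 × 31.3 / (20.4 + 31.3) ≈ 12.35 minutes.
n = log₂(42.3/5.5) ≈ 2.9432; t = 2.9432 × 12.35 ≈ 36.349 minutes.

36 minutes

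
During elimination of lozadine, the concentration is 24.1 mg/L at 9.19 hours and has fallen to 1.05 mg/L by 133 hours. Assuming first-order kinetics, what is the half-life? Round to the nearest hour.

Over Δt = 133 − 9.19 = 123.81 hours, the level fell by a factor of 24.1/1.05 ≈ 22.952.
n = log₂(22.952) ≈ 4.5206 half-lives, so t½ = 123.81/4.5206 ≈ 27.388 hours.

27 hours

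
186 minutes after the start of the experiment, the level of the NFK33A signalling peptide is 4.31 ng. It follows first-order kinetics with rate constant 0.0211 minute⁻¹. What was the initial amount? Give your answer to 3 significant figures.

218 ng

t½ = ln 2 / λ = 0.69315 / 0.0211 ≈ 32.851 minutes.
Number of half-lives elapsed: n = 186/32.851 ≈ 5.662.
A₀ = A × 2^n = 4.31 × 2^5.662 = 4.31 × 50.633 ≈ 218.23 ng.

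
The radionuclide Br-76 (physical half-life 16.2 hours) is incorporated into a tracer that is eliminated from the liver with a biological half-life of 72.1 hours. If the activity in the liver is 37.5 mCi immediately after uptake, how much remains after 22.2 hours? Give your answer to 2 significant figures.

12 mCi

1/t_eff = 1/t_phys + 1/t_biol = 1/16.2 + 1/72.1 = 0.075598 per hour.
t_eff = 16.2 × 72.1 / (16.2 + 72.1) ≈ 13.228 hours.
Remaining = 37.5 × (1/2)^(22.2/13.228) = 37.5 × (1/2)^1.6783 ≈ 11.717 mCi.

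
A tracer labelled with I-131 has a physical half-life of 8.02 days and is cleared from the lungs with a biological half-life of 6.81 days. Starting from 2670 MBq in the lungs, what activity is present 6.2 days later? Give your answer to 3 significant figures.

1/t_eff = 1/t_phys + 1/t_biol = 1/8.02 + 1/6.81 = 0.27153 per day.
t_eff = 8.02 × 6.81 / (8.02 + 6.81) ≈ 3.6828 days.
Remaining = 2670 × (1/2)^(6.2/3.6828) = 2670 × (1/2)^1.6835 ≈ 831.25 MBq.

831 MBq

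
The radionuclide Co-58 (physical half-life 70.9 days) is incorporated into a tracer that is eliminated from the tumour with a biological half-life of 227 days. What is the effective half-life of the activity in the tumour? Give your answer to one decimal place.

54.0 days

1/t_eff = 1/t_phys + 1/t_biol = 1/70.9 + 1/227 = 0.01851 per day.
t_eff = 70.9 × 227 / (70.9 + 227) ≈ 54.026 days.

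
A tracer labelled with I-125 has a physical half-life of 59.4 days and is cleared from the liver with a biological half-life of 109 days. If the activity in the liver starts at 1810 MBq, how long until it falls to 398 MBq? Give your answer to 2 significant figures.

1/t_eff = 1/t_phys + 1/t_biol = 1/59.4 + 1/109 = 0.026009 per day.
t_eff = 59.4 × 109 / (59.4 + 109) ≈ 38.448 days.
n = log₂(1810/398) ≈ 2.1851; t = 2.1851 × 38.448 ≈ 84.014 days.

84 days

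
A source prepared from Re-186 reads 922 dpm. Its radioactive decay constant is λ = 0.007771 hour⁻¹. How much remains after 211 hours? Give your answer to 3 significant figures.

179 dpm

t½ = ln 2 / λ = 0.69315 / 0.007771 ≈ 89.197 hours.
Number of half-lives: n = 211/89.197 ≈ 2.3656.
Remaining = 922 × (1/2)^2.3656 = 922 × 0.19404 ≈ 178.91 dpm.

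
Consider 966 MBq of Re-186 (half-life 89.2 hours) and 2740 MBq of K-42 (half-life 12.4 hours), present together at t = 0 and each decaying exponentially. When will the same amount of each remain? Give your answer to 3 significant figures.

Set 966·(1/2)^(t/89.2) = 2740·(1/2)^(t/12.4).
Taking log₂: log₂(966/2740) = t·(1/89.2 − 1/12.4).
log₂(0.35255) = -1.5041; 1/89.2 − 1/12.4 = -0.069434.
t = -1.5041 / -0.069434 ≈ 21.662 hours.

21.7 hours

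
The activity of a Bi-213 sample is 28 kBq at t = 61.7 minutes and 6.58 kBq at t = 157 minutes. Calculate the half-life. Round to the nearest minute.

46 minutes

Over Δt = 157 − 61.7 = 95.3 minutes, the level fell by a factor of 28/6.58 ≈ 4.2553.
n = log₂(4.2553) ≈ 2.0893 half-lives, so t½ = 95.3/2.0893 ≈ 45.614 minutes.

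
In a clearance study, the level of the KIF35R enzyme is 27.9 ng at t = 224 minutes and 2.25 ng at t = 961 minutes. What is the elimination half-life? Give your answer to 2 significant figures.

200 minutes

Over Δt = 961 − 224 = 737 minutes, the level fell by a factor of 27.9/2.25 ≈ 12.4.
n = log₂(12.4) ≈ 3.6323 half-lives, so t½ = 737/3.6323 ≈ 202.9 minutes.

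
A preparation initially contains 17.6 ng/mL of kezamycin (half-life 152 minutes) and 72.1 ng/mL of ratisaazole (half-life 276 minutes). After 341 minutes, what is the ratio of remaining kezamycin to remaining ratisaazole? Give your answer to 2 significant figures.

0.12

kezamycin: 17.6 × (1/2)^(341/152) = 17.6 × (1/2)^2.2434 ≈ 3.7169 ng/mL.
ratisaazole: 72.1 × (1/2)^(341/276) = 72.1 × (1/2)^1.2355 ≈ 30.62 ng/mL.
Ratio ≈ 3.7169 / 30.62 ≈ 0.12139.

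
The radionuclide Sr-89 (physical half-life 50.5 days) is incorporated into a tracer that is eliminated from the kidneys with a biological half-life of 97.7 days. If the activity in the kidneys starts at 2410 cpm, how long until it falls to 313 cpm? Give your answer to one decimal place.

98.0 days

1/t_eff = 1/t_phys + 1/t_biol = 1/50.5 + 1/97.7 = 0.030037 per day.
t_eff = 50.5 × 97.7 / (50.5 + 97.7) ≈ 33.292 days.
n = log₂(2410/313) ≈ 2.9448; t = 2.9448 × 33.292 ≈ 98.038 days.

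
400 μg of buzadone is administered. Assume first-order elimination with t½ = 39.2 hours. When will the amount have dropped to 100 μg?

78.4 hours

100/400 = 1/4, so 2 half-lives have elapsed.
t = 2 × 39.2 = 78.4 hours.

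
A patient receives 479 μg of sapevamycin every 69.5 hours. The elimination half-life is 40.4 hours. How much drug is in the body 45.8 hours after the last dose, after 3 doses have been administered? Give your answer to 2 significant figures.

The 3 doses were given 184.8, 115.3, 45.8 hours ago.
Total = 479·(1/2)^(184.8/40.4) + 479·(1/2)^(115.3/40.4) + 479·(1/2)^(45.8/40.4)
      = 20.107 + 66.253 + 218.31 ≈ 304.67 μg.

300 μg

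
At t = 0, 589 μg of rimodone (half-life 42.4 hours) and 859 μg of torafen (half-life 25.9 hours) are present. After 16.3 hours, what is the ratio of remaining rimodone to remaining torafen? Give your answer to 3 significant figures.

rimodone: 589 × (1/2)^(16.3/42.4) = 589 × (1/2)^0.38443 ≈ 451.22 μg.
torafen: 859 × (1/2)^(16.3/25.9) = 859 × (1/2)^0.62934 ≈ 555.32 μg.
Ratio ≈ 451.22 / 555.32 ≈ 0.81254.

0.813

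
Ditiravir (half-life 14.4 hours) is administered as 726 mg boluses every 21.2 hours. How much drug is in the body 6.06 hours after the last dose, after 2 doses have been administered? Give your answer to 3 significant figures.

The 2 doses were given 27.26, 6.06 hours ago.
Total = 726·(1/2)^(27.26/14.4) + 726·(1/2)^(6.06/14.4)
      = 195.47 + 542.32 ≈ 737.78 mg.

738 mg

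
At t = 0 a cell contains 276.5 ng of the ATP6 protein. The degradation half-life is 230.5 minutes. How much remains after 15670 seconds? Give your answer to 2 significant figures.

130 ng

Convert the elapsed time: 15670 seconds = 261.167 minutes.
Number of half-lives: n = 261.167/230.5 ≈ 1.133.
Remaining = 276.5 × (1/2)^1.133 = 276.5 × 0.45595 ≈ 126.07 ng.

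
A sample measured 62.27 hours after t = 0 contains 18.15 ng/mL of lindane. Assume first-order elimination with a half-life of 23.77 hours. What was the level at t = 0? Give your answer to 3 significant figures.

112 ng/mL

Number of half-lives elapsed: n = 62.27/23.77 ≈ 2.6197.
A₀ = A × 2^n = 18.15 × 2^2.6197 = 18.15 × 6.1462 ≈ 111.55 ng/mL.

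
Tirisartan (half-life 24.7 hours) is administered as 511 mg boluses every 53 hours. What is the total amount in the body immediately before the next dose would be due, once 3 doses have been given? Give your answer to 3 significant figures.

The 3 doses were given 159, 106, 53 hours ago.
Total = 511·(1/2)^(159/24.7) + 511·(1/2)^(106/24.7) + 511·(1/2)^(53/24.7)
      = 5.8968 + 26.095 + 115.47 ≈ 147.47 mg.

147 mg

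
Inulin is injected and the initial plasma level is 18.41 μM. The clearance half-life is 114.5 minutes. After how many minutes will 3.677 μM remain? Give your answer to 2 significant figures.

270 minutes

Fraction remaining = 3.677/18.41 ≈ 0.19973.
n = log₂(18.41/3.677) = ln(5.0068)/ln 2 ≈ 2.3239 half-lives.
t = n × t½ = 2.3239 × 114.5 ≈ 266.09 minutes.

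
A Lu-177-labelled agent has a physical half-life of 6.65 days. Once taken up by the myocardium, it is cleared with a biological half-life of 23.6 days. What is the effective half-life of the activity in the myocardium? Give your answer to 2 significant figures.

1/t_eff = 1/t_phys + 1/t_biol = 1/6.65 + 1/23.6 = 0.19275 per day.
t_eff = 6.65 × 23.6 / (6.65 + 23.6) ≈ 5.1881 days.

5.2 days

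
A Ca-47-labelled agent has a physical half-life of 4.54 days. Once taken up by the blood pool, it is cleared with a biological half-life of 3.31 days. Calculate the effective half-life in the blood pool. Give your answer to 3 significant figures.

1.91 days

1/t_eff = 1/t_phys + 1/t_biol = 1/4.54 + 1/3.31 = 0.52238 per day.
t_eff = 4.54 × 3.31 / (4.54 + 3.31) ≈ 1.9143 days.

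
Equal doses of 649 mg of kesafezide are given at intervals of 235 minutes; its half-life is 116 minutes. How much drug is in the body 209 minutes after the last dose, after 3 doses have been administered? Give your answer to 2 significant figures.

The 3 doses were given 679, 444, 209 minutes ago.
Total = 649·(1/2)^(679/116) + 649·(1/2)^(444/116) + 649·(1/2)^(209/116)
      = 11.225 + 45.712 + 186.15 ≈ 243.09 mg.

240 mg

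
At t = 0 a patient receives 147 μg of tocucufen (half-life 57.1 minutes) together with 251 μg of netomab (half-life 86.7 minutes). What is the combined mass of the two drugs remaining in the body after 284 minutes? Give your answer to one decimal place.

tocucufen: 147 × (1/2)^(284/57.1) = 147 × (1/2)^4.9737 ≈ 4.6782 μg.
netomab: 251 × (1/2)^(284/86.7) = 251 × (1/2)^3.2757 ≈ 25.918 μg.
Total = 4.6782 + 25.918 ≈ 30.596 μg.

30.6 μg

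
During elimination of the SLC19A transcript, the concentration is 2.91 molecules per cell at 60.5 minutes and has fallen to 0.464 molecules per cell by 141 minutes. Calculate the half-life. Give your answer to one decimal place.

30.4 minutes

Over Δt = 141 − 60.5 = 80.5 minutes, the level fell by a factor of 2.91/0.464 ≈ 6.2716.
n = log₂(6.2716) ≈ 2.6488 half-lives, so t½ = 80.5/2.6488 ≈ 30.391 minutes.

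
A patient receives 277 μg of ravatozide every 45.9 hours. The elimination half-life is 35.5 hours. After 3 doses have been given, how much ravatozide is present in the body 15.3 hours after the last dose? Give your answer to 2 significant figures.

The 3 doses were given 107.1, 61.2, 15.3 hours ago.
Total = 277·(1/2)^(107.1/35.5) + 277·(1/2)^(61.2/35.5) + 277·(1/2)^(15.3/35.5)
      = 34.222 + 83.853 + 205.47 ≈ 323.54 μg.

320 μg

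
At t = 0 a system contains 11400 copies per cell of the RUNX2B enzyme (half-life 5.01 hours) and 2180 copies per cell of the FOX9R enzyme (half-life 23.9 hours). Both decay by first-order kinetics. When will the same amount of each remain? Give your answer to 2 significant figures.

Set 11400·(1/2)^(t/5.01) = 2180·(1/2)^(t/23.9).
Taking log₂: log₂(11400/2180) = t·(1/5.01 − 1/23.9).
log₂(5.2294) = 2.3866; 1/5.01 − 1/23.9 = 0.15776.
t = 2.3866 / 0.15776 ≈ 15.128 hours.

15 hours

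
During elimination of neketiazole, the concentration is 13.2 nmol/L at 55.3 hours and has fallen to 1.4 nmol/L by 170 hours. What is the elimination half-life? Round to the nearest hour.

Over Δt = 170 − 55.3 = 114.7 hours, the level fell by a factor of 13.2/1.4 ≈ 9.4286.
n = log₂(9.4286) ≈ 3.237 half-lives, so t½ = 114.7/3.237 ≈ 35.434 hours.

35 hours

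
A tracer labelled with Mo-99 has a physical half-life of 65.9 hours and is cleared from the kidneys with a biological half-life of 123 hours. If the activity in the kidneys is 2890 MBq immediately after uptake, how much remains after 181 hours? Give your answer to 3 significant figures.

1/t_eff = 1/t_phys + 1/t_biol = 1/65.9 + 1/123 = 0.023305 per hour.
t_eff = 65.9 × 123 / (65.9 + 123) ≈ 42.91 hours.
Remaining = 2890 × (1/2)^(181/42.91) = 2890 × (1/2)^4.2181 ≈ 155.28 MBq.

155 MBq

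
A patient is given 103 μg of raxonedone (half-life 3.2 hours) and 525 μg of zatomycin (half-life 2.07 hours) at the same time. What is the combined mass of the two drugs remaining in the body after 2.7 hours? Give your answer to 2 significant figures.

270 μg

raxonedone: 103 × (1/2)^(2.7/3.2) = 103 × (1/2)^0.84375 ≈ 57.391 μg.
zatomycin: 525 × (1/2)^(2.7/2.07) = 525 × (1/2)^1.3043 ≈ 212.57 μg.
Total = 57.391 + 212.57 ≈ 269.97 μg.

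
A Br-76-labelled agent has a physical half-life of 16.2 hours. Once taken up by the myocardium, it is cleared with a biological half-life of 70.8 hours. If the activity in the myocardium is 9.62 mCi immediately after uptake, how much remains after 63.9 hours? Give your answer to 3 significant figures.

1/t_eff = 1/t_phys + 1/t_biol = 1/16.2 + 1/70.8 = 0.075853 per hour.
t_eff = 16.2 × 70.8 / (16.2 + 70.8) ≈ 13.183 hours.
Remaining = 9.62 × (1/2)^(63.9/13.183) = 9.62 × (1/2)^4.847 ≈ 0.33426 mCi.

0.334 mCi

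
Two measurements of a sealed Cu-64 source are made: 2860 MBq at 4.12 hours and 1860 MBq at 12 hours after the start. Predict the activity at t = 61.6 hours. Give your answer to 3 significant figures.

124 MBq

Over Δt = 12 − 4.12 = 7.88 hours, the level fell by a factor of 2860/1860 ≈ 1.5376.
n = log₂(1.5376) ≈ 0.62071 half-lives, so t½ = 7.88/0.62071 ≈ 12.695 hours.
From t = 12 to t = 61.6: 1860 × (1/2)^((61.6−12)/12.695) ≈ 123.99 MBq.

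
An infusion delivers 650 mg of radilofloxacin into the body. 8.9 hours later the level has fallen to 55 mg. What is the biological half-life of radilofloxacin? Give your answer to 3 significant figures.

A/A₀ = 55/650 ≈ 0.084615.
n = log₂(11.818) ≈ 3.5629 half-lives elapsed in 8.9 hours.
t½ = 8.9/3.5629 ≈ 2.4979 hours.

2.50 hours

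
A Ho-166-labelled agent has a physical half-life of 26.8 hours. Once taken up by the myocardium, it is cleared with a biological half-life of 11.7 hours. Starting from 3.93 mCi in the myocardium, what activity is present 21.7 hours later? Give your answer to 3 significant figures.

1/t_eff = 1/t_phys + 1/t_biol = 1/26.8 + 1/11.7 = 0.12278 per hour.
t_eff = 26.8 × 11.7 / (26.8 + 11.7) ≈ 8.1444 hours.
Remaining = 3.93 × (1/2)^(21.7/8.1444) = 3.93 × (1/2)^2.6644 ≈ 0.61991 mCi.

0.620 mCi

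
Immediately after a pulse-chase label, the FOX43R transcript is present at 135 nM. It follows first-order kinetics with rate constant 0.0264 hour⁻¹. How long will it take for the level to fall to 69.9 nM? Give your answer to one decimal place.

t½ = ln 2 / λ = 0.69315 / 0.0264 ≈ 26.256 hours.
Fraction remaining = 69.9/135 ≈ 0.51778.
n = log₂(135/69.9) = ln(1.9313)/ln 2 ≈ 0.9496 half-lives.
t = n × t½ = 0.9496 × 26.256 ≈ 24.932 hours.

24.9 hours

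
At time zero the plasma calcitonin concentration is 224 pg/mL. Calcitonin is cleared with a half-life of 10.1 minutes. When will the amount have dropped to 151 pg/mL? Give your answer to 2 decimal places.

Fraction remaining = 151/224 ≈ 0.67411.
n = log₂(224/151) = ln(1.4834)/ln 2 ≈ 0.56895 half-lives.
t = n × t½ = 0.56895 × 10.1 ≈ 5.7464 minutes.

5.75 minutes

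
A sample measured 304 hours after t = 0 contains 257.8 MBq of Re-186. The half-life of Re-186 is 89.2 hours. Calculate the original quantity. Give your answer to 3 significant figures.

2740 MBq

Number of half-lives elapsed: n = 304/89.2 ≈ 3.4081.
A₀ = A × 2^n = 257.8 × 2^3.4081 = 257.8 × 10.615 ≈ 2736.6 MBq.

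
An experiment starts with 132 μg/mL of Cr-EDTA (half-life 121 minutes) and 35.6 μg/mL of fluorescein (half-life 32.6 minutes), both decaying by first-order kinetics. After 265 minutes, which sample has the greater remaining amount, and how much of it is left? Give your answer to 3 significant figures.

Cr-EDTA: 132 × (1/2)^2.1901 ≈ 28.926 μg/mL.
fluorescein: 35.6 × (1/2)^8.1288 ≈ 0.12718 μg/mL.
Cr-EDTA has more remaining, at ≈ 28.926 μg/mL.

Cr-EDTA, 28.9 μg/mL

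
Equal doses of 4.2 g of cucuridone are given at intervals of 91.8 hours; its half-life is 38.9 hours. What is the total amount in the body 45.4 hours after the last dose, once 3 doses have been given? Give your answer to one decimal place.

The 3 doses were given 229, 137.2, 45.4 hours ago.
Total = 4.2·(1/2)^(229/38.9) + 4.2·(1/2)^(137.2/38.9) + 4.2·(1/2)^(45.4/38.9)
      = 0.070977 + 0.36435 + 1.8703 ≈ 2.3057 g.

2.3 g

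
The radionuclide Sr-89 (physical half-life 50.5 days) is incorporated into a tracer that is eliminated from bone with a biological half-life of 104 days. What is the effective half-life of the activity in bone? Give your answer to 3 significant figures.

1/t_eff = 1/t_phys + 1/t_biol = 1/50.5 + 1/104 = 0.029417 per day.
t_eff = 50.5 × 104 / (50.5 + 104) ≈ 33.994 days.

34.0 days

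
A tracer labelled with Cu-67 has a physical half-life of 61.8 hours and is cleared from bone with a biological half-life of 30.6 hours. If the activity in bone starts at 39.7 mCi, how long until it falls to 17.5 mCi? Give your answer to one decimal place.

1/t_eff = 1/t_phys + 1/t_biol = 1/61.8 + 1/30.6 = 0.048861 per hour.
t_eff = 61.8 × 30.6 / (61.8 + 30.6) ≈ 20.466 hours.
n = log₂(39.7/17.5) ≈ 1.1818; t = 1.1818 × 20.466 ≈ 24.187 hours.

24.2 hours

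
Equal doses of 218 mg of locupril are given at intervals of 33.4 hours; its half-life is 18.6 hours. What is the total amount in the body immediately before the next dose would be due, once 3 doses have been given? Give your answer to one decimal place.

The 3 doses were given 100.2, 66.8, 33.4 hours ago.
Total = 218·(1/2)^(100.2/18.6) + 218·(1/2)^(66.8/18.6) + 218·(1/2)^(33.4/18.6)
      = 5.2093 + 18.086 + 62.791 ≈ 86.086 mg.

86.1 mg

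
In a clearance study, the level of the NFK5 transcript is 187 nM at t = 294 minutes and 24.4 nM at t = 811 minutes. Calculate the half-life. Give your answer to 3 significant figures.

176 minutes

Over Δt = 811 − 294 = 517 minutes, the level fell by a factor of 187/24.4 ≈ 7.6639.
n = log₂(7.6639) ≈ 2.9381 half-lives, so t½ = 517/2.9381 ≈ 175.96 minutes.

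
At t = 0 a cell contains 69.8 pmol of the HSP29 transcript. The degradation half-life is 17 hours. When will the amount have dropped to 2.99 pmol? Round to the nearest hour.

Fraction remaining = 2.99/69.8 ≈ 0.042837.
n = log₂(69.8/2.99) = ln(23.344)/ln 2 ≈ 4.545 half-lives.
t = n × t½ = 4.545 × 17 ≈ 77.265 hours.

77 hours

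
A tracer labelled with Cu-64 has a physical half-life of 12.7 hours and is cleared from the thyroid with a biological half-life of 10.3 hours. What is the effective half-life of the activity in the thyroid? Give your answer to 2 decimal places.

1/t_eff = 1/t_phys + 1/t_biol = 1/12.7 + 1/10.3 = 0.17583 per hour.
t_eff = 12.7 × 10.3 / (12.7 + 10.3) ≈ 5.6874 hours.

5.69 hours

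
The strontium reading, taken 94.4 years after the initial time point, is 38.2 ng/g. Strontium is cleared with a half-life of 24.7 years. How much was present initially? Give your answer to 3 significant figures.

Number of half-lives elapsed: n = 94.4/24.7 ≈ 3.8219.
A₀ = A × 2^n = 38.2 × 2^3.8219 = 38.2 × 14.141 ≈ 540.2 ng/g.

540 ng/g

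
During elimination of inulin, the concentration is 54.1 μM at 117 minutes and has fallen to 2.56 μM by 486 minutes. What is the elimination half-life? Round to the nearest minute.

Over Δt = 486 − 117 = 369 minutes, the level fell by a factor of 54.1/2.56 ≈ 21.133.
n = log₂(21.133) ≈ 4.4014 half-lives, so t½ = 369/4.4014 ≈ 83.837 minutes.

84 minutes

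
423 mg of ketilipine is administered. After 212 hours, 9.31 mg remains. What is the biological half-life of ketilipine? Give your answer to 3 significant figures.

A/A₀ = 9.31/423 ≈ 0.022009.
n = log₂(45.435) ≈ 5.5057 half-lives elapsed in 212 hours.
t½ = 212/5.5057 ≈ 38.505 hours.

38.5 hours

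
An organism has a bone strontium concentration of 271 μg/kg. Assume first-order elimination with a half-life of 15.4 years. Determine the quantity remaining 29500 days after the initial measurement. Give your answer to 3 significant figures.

Convert the elapsed time: 29500 days = 80.8219 years.
Number of half-lives: n = 80.8219/15.4 ≈ 5.2482.
Remaining = 271 × (1/2)^5.2482 = 271 × 0.026311 ≈ 7.1303 μg/kg.

7.13 μg/kg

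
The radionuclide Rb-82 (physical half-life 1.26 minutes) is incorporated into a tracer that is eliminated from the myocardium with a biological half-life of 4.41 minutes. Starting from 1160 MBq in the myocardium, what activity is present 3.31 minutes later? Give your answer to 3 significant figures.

1/t_eff = 1/t_phys + 1/t_biol = 1/1.26 + 1/4.41 = 1.0204 per minute.
t_eff = 1.26 × 4.41 / (1.26 + 4.41) ≈ 0.98 minutes.
Remaining = 1160 × (1/2)^(3.31/0.98) = 1160 × (1/2)^3.3776 ≈ 111.61 MBq.

112 MBq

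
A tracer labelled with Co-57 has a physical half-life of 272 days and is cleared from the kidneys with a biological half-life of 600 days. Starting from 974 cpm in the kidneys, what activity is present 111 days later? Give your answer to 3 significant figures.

1/t_eff = 1/t_phys + 1/t_biol = 1/272 + 1/600 = 0.0053431 per day.
t_eff = 272 × 600 / (272 + 600) ≈ 187.16 days.
Remaining = 974 × (1/2)^(111/187.16) = 974 × (1/2)^0.59309 ≈ 645.69 cpm.

646 cpm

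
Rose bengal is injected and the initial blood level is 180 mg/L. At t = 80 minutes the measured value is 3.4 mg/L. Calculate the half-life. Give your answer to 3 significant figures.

14.0 minutes

A/A₀ = 3.4/180 ≈ 0.018889.
n = log₂(52.941) ≈ 5.7263 half-lives elapsed in 80 minutes.
t½ = 80/5.7263 ≈ 13.971 minutes.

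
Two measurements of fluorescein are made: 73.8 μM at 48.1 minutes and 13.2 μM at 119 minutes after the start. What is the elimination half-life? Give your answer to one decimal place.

Over Δt = 119 − 48.1 = 70.9 minutes, the level fell by a factor of 73.8/13.2 ≈ 5.5909.
n = log₂(5.5909) ≈ 2.4831 half-lives, so t½ = 70.9/2.4831 ≈ 28.553 minutes.

28.6 minutes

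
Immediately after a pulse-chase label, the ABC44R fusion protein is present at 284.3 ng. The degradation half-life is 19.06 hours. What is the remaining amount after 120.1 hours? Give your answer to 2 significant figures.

3.6 ng

Number of half-lives: n = 120.1/19.06 ≈ 6.3012.
Remaining = 284.3 × (1/2)^6.3012 = 284.3 × 0.012681 ≈ 3.6053 ng.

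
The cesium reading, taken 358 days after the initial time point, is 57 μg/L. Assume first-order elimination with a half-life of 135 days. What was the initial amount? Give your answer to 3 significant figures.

Number of half-lives elapsed: n = 358/135 ≈ 2.6519.
A₀ = A × 2^n = 57 × 2^2.6519 = 57 × 6.2847 ≈ 358.23 μg/L.

358 μg/L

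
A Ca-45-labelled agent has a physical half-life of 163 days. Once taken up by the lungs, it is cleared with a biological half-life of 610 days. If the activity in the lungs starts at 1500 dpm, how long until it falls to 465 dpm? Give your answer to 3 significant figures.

217 days

1/t_eff = 1/t_phys + 1/t_biol = 1/163 + 1/610 = 0.0077743 per day.
t_eff = 163 × 610 / (163 + 610) ≈ 128.63 days.
n = log₂(1500/465) ≈ 1.6897; t = 1.6897 × 128.63 ≈ 217.34 days.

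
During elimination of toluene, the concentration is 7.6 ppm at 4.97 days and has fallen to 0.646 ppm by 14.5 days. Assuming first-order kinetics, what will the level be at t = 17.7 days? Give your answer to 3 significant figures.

0.282 ppm

Over Δt = 14.5 − 4.97 = 9.53 days, the level fell by a factor of 7.6/0.646 ≈ 11.765.
n = log₂(11.765) ≈ 3.5564 half-lives, so t½ = 9.53/3.5564 ≈ 2.6797 days.
From t = 14.5 to t = 17.7: 0.646 × (1/2)^((17.7−14.5)/2.6797) ≈ 0.28233 ppm.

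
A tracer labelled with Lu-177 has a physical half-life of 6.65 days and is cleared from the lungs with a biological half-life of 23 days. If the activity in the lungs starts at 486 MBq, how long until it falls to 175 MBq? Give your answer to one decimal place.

1/t_eff = 1/t_phys + 1/t_biol = 1/6.65 + 1/23 = 0.19385 per day.
t_eff = 6.65 × 23 / (6.65 + 23) ≈ 5.1585 days.
n = log₂(486/175) ≈ 1.4736; t = 1.4736 × 5.1585 ≈ 7.6016 days.

7.6 days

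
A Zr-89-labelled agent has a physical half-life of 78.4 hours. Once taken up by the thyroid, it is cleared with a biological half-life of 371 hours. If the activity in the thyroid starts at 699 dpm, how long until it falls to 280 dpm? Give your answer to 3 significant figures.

85.4 hours

1/t_eff = 1/t_phys + 1/t_biol = 1/78.4 + 1/371 = 0.015451 per hour.
t_eff = 78.4 × 371 / (78.4 + 371) ≈ 64.723 hours.
n = log₂(699/280) ≈ 1.3199; t = 1.3199 × 64.723 ≈ 85.425 hours.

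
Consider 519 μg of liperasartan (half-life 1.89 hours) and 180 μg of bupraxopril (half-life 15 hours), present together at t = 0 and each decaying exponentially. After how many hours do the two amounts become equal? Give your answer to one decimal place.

Set 519·(1/2)^(t/1.89) = 180·(1/2)^(t/15).
Taking log₂: log₂(519/180) = t·(1/1.89 − 1/15).
log₂(2.8833) = 1.5277; 1/1.89 − 1/15 = 0.46243.
t = 1.5277 / 0.46243 ≈ 3.3037 hours.

3.3 hours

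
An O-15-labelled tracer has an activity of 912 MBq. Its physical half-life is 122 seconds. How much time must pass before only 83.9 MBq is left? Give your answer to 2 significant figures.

420 seconds

Fraction remaining = 83.9/912 ≈ 0.091996.
n = log₂(912/83.9) = ln(10.87)/ln 2 ≈ 3.4423 half-lives.
t = n × t½ = 3.4423 × 122 ≈ 419.96 seconds.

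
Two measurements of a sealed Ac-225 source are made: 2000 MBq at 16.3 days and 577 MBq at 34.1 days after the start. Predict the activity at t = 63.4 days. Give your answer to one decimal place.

Over Δt = 34.1 − 16.3 = 17.8 days, the level fell by a factor of 2000/577 ≈ 3.4662.
n = log₂(3.4662) ≈ 1.7934 half-lives, so t½ = 17.8/1.7934 ≈ 9.9255 days.
From t = 34.1 to t = 63.4: 577 × (1/2)^((63.4−34.1)/9.9255) ≈ 74.566 MBq.

74.6 MBq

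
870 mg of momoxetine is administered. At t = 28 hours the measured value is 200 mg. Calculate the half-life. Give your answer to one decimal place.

A/A₀ = 200/870 ≈ 0.22989.
n = log₂(4.35) ≈ 2.121 half-lives elapsed in 28 hours.
t½ = 28/2.121 ≈ 13.201 hours.

13.2 hours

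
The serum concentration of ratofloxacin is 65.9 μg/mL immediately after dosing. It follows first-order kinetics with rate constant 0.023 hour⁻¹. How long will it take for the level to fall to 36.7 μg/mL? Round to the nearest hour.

t½ = ln 2 / λ = 0.69315 / 0.023 ≈ 30.137 hours.
Fraction remaining = 36.7/65.9 ≈ 0.5569.
n = log₂(65.9/36.7) = ln(1.7956)/ln 2 ≈ 0.8445 half-lives.
t = n × t½ = 0.8445 × 30.137 ≈ 25.451 hours.

25 hours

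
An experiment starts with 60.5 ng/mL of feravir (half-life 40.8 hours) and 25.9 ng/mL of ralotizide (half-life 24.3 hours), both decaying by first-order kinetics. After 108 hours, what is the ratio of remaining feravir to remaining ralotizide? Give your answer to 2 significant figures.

feravir: 60.5 × (1/2)^(108/40.8) = 60.5 × (1/2)^2.6471 ≈ 9.6585 ng/mL.
ralotizide: 25.9 × (1/2)^(108/24.3) = 25.9 × (1/2)^4.4444 ≈ 1.1896 ng/mL.
Ratio ≈ 9.6585 / 1.1896 ≈ 8.1194.

8.1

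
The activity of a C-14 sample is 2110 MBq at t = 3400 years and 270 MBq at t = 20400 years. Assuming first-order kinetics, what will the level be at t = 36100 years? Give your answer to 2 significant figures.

Over Δt = 20400 − 3400 = 17000 years, the level fell by a factor of 2110/270 ≈ 7.8148.
n = log₂(7.8148) ≈ 2.9662 half-lives, so t½ = 17000/2.9662 ≈ 5731.2 years.
From t = 20400 to t = 36100: 270 × (1/2)^((36100−20400)/5731.2) ≈ 40.432 MBq.

40 MBq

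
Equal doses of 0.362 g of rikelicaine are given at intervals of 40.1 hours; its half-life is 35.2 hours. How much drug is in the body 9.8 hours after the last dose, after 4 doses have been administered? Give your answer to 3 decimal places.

0.523 g

The 4 doses were given 130.1, 90, 49.9, 9.8 hours ago.
Total = 0.362·(1/2)^(130.1/35.2) + 0.362·(1/2)^(90/35.2) + 0.362·(1/2)^(49.9/35.2) + 0.362·(1/2)^(9.8/35.2)
      = 0.027932 + 0.061522 + 0.13551 + 0.29847 ≈ 0.52343 g.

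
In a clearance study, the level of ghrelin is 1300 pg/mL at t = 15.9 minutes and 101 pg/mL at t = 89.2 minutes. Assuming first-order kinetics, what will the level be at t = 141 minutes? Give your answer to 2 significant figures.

Over Δt = 89.2 − 15.9 = 73.3 minutes, the level fell by a factor of 1300/101 ≈ 12.871.
n = log₂(12.871) ≈ 3.6861 half-lives, so t½ = 73.3/3.6861 ≈ 19.886 minutes.
From t = 89.2 to t = 141: 101 × (1/2)^((141−89.2)/19.886) ≈ 16.602 pg/mL.

17 pg/mL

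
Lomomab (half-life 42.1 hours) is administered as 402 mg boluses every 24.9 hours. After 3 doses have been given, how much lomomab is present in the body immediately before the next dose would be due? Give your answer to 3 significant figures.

561 mg

The 3 doses were given 74.7, 49.8, 24.9 hours ago.
Total = 402·(1/2)^(74.7/42.1) + 402·(1/2)^(49.8/42.1) + 402·(1/2)^(24.9/42.1)
      = 117.52 + 177.07 + 266.8 ≈ 561.38 mg.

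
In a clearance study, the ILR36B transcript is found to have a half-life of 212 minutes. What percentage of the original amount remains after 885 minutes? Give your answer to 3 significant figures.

n = 885/212 ≈ 4.1745 half-lives.
Fraction remaining = (1/2)^4.1745 ≈ 0.055379, i.e. 5.5379%.

5.54%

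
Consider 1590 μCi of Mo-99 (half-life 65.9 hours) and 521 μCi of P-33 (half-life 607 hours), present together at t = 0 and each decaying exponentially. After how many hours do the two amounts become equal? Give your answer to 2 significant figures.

Set 1590·(1/2)^(t/65.9) = 521·(1/2)^(t/607).
Taking log₂: log₂(1590/521) = t·(1/65.9 − 1/607).
log₂(3.0518) = 1.6097; 1/65.9 − 1/607 = 0.013527.
t = 1.6097 / 0.013527 ≈ 119 hours.

120 hours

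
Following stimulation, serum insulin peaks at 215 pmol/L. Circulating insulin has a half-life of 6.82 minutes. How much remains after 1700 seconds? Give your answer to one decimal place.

Convert the elapsed time: 1700 seconds = 28.3333 minutes.
Number of half-lives: n = 28.3333/6.82 ≈ 4.1544.
Remaining = 215 × (1/2)^4.1544 = 215 × 0.056155 ≈ 12.073 pmol/L.

12.1 pmol/L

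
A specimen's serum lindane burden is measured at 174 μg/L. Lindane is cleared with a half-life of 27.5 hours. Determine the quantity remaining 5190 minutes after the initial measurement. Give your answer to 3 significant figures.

Convert the elapsed time: 5190 minutes = 86.5 hours.
Number of half-lives: n = 86.5/27.5 ≈ 3.1455.
Remaining = 174 × (1/2)^3.1455 = 174 × 0.11301 ≈ 19.664 μg/L.

19.7 μg/L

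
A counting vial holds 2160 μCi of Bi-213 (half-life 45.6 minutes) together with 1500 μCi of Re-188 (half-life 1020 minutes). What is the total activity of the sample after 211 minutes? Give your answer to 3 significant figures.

Bi-213: 2160 × (1/2)^(211/45.6) = 2160 × (1/2)^4.6272 ≈ 87.404 μCi.
Re-188: 1500 × (1/2)^(211/1020) = 1500 × (1/2)^0.20686 ≈ 1299.6 μCi.
Total = 87.404 + 1299.6 ≈ 1387 μCi.

1390 μCi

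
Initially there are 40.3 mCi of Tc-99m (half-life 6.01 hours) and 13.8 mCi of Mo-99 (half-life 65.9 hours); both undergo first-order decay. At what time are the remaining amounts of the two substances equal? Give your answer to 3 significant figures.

Set 40.3·(1/2)^(t/6.01) = 13.8·(1/2)^(t/65.9).
Taking log₂: log₂(40.3/13.8) = t·(1/6.01 − 1/65.9).
log₂(2.9203) = 1.5461; 1/6.01 − 1/65.9 = 0.15121.
t = 1.5461 / 0.15121 ≈ 10.225 hours.

10.2 hours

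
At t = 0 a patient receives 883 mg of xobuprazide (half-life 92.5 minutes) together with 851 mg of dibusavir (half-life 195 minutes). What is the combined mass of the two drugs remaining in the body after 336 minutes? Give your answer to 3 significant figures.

329 mg

xobuprazide: 883 × (1/2)^(336/92.5) = 883 × (1/2)^3.6324 ≈ 71.202 mg.
dibusavir: 851 × (1/2)^(336/195) = 851 × (1/2)^1.7231 ≈ 257.77 mg.
Total = 71.202 + 257.77 ≈ 328.97 mg.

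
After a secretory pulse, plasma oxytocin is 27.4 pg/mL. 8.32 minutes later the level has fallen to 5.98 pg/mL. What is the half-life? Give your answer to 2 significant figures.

A/A₀ = 5.98/27.4 ≈ 0.21825.
n = log₂(4.5819) ≈ 2.196 half-lives elapsed in 8.32 minutes.
t½ = 8.32/2.196 ≈ 3.7888 minutes.

3.8 minutes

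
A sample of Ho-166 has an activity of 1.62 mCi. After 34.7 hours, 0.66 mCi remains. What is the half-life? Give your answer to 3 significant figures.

A/A₀ = 0.66/1.62 ≈ 0.40741.
n = log₂(2.4545) ≈ 1.2955 half-lives elapsed in 34.7 hours.
t½ = 34.7/1.2955 ≈ 26.786 hours.

26.8 hours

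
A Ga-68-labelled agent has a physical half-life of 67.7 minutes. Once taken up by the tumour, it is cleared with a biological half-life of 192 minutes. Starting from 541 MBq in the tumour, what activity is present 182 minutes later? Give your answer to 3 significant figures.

43.5 MBq

1/t_eff = 1/t_phys + 1/t_biol = 1/67.7 + 1/192 = 0.019979 per minute.
t_eff = 67.7 × 192 / (67.7 + 192) ≈ 50.052 minutes.
Remaining = 541 × (1/2)^(182/50.052) = 541 × (1/2)^3.6362 ≈ 43.509 MBq.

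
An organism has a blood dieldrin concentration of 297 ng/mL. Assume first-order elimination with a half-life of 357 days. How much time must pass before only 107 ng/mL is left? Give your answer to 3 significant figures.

Fraction remaining = 107/297 ≈ 0.36027.
n = log₂(297/107) = ln(2.7757)/ln 2 ≈ 1.4729 half-lives.
t = n × t½ = 1.4729 × 357 ≈ 525.81 days.

526 days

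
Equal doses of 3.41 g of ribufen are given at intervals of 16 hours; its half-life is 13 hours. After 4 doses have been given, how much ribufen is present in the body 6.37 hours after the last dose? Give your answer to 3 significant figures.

The 4 doses were given 54.37, 38.37, 22.37, 6.37 hours ago.
Total = 3.41·(1/2)^(54.37/13) + 3.41·(1/2)^(38.37/13) + 3.41·(1/2)^(22.37/13) + 3.41·(1/2)^(6.37/13)
      = 0.18783 + 0.44081 + 1.0345 + 2.428 ≈ 4.0912 g.

4.09 g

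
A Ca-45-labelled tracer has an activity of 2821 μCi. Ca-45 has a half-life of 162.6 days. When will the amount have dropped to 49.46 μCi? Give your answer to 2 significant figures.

Fraction remaining = 49.46/2821 ≈ 0.017533.
n = log₂(2821/49.46) = ln(57.036)/ln 2 ≈ 5.8338 half-lives.
t = n × t½ = 5.8338 × 162.6 ≈ 948.58 days.

950 days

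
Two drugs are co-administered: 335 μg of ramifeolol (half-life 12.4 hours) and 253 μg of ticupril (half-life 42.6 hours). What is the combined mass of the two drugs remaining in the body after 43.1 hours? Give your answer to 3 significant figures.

ramifeolol: 335 × (1/2)^(43.1/12.4) = 335 × (1/2)^3.4758 ≈ 30.111 μg.
ticupril: 253 × (1/2)^(43.1/42.6) = 253 × (1/2)^1.0117 ≈ 125.48 μg.
Total = 30.111 + 125.48 ≈ 155.59 μg.

156 μg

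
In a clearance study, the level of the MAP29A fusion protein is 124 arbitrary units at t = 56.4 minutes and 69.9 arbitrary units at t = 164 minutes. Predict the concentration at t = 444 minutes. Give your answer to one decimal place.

15.7 arbitrary units

Over Δt = 164 − 56.4 = 107.6 minutes, the level fell by a factor of 124/69.9 ≈ 1.774.
n = log₂(1.774) ≈ 0.82698 half-lives, so t½ = 107.6/0.82698 ≈ 130.11 minutes.
From t = 164 to t = 444: 69.9 × (1/2)^((444−164)/130.11) ≈ 15.728 arbitrary units.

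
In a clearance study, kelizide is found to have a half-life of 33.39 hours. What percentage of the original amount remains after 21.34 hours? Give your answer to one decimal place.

n = 21.34/33.39 ≈ 0.63911 half-lives.
Fraction remaining = (1/2)^0.63911 ≈ 0.64211, i.e. 64.211%.

64.2%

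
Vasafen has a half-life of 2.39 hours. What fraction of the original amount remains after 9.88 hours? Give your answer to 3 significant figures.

0.0570

n = 9.88/2.39 ≈ 4.1339 half-lives.
Fraction remaining = (1/2)^4.1339 ≈ 0.056961.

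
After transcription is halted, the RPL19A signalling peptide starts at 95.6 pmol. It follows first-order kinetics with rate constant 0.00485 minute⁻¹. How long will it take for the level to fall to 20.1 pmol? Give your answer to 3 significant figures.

t½ = ln 2 / k = 0.69315 / 0.00485 ≈ 142.92 minutes.
Fraction remaining = 20.1/95.6 ≈ 0.21025.
n = log₂(95.6/20.1) = ln(4.7562)/ln 2 ≈ 2.2498 half-lives.
t = n × t½ = 2.2498 × 142.92 ≈ 321.54 minutes.

322 minutes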